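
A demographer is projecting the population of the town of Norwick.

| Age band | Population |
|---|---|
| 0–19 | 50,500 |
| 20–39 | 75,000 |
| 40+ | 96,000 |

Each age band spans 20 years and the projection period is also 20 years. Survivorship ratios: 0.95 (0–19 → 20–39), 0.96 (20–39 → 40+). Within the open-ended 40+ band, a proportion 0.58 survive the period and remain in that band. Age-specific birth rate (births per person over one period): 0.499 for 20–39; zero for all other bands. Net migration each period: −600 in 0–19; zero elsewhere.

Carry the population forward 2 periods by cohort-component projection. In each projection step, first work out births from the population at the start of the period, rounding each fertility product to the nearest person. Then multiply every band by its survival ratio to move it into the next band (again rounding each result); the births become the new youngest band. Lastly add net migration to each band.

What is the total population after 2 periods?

178434

Call the bands 1 to 3, youngest first.
— Period 1 —
Births: 75000 × 0.499 = 37425
Band 2: 50500 × 0.95 = 47975
Band 3: 75000 × 0.96 + 96000 × 0.58 = 72000 + 55680 = 127680
Net migration: Band 1 − 600 → 36825
Giving 36825 / 47975 / 127680.
— Period 2 —
Births: 47975 × 0.499 = 23940
Band 2: 36825 × 0.95 = 34984
Band 3: 47975 × 0.96 + 127680 × 0.58 = 46056 + 74054 = 120110
Net migration: Band 1 − 600 → 23340
Giving 23340 / 34984 / 120110.
Total after period 2: 23340 + 34984 + 120110 = 178434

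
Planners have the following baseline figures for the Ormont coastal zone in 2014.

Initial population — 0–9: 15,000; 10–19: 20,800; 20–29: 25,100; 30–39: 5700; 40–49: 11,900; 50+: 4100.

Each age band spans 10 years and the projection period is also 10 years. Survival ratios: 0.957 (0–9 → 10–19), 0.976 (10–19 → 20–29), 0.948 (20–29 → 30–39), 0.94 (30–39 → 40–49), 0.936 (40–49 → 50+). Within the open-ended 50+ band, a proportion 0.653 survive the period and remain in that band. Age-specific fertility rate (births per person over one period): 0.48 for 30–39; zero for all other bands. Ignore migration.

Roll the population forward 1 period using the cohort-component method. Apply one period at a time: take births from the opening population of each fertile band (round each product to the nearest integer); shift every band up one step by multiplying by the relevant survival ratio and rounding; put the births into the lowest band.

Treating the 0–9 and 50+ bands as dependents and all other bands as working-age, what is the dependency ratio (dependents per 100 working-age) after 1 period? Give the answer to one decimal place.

— Period 1 —
Births: 5700 × 0.48 = 2736
10–19: 15000 × 0.957 = 14355
20–29: 20800 × 0.976 = 20301
30–39: 25100 × 0.948 = 23795
40–49: 5700 × 0.94 = 5358
50+: 11900 × 0.936 + 4100 × 0.653 = 11138 + 2677 = 13815
Population now: 0–9=2736, 10–19=14355, 20–29=20301, 30–39=23795, 40–49=5358, 50+=13815
Dependents (band 0–9 + band 50+) = 2736 + 13815 = 16551; working-age = 63809; ratio = 16551/63809 × 100 = 25.9

25.9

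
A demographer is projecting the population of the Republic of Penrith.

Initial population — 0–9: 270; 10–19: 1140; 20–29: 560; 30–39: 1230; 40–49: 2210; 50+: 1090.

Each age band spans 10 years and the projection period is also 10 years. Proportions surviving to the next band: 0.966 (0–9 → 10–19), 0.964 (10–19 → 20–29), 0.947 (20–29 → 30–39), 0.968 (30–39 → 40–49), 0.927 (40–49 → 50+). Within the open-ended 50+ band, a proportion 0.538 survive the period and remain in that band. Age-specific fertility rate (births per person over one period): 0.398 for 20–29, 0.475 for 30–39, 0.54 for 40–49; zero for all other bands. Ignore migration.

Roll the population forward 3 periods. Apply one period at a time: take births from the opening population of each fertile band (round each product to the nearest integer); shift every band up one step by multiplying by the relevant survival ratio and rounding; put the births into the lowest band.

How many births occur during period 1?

[period 1]
Births: 560 * 0.398 = 223 ; 1230 * 0.475 = 584 ; 2210 * 0.54 = 1193 → 2000
10–19: 270 * 0.966 = 261
20–29: 1140 * 0.964 = 1099
30–39: 560 * 0.947 = 530
40–49: 1230 * 0.968 = 1191
50+: 2210 * 0.927 + 1090 * 0.538 = 2049 + 586 = 2635
→ [2000, 261, 1099, 530, 1191, 2635]

2000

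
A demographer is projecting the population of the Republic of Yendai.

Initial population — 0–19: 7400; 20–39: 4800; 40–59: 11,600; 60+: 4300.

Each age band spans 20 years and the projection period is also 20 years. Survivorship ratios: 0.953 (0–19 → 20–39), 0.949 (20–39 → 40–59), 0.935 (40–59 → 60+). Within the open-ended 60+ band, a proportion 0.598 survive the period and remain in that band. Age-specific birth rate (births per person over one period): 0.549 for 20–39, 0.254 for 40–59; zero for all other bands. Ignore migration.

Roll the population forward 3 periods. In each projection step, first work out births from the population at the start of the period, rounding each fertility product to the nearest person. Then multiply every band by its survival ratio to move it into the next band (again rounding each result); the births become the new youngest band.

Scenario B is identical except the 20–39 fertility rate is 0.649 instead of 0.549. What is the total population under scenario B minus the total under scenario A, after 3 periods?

1934

Numbering the groups 1..4 from youngest to oldest:
Period 1:
Births: 4800 * 0.549 = 2635, 11600 * 0.254 = 2946 → total 5581
Group 2: 7400 * 0.953 = 7052
Group 3: 4800 * 0.949 = 4555
Group 4: 11600 * 0.935 + 4300 * 0.598 = 10846 + 2571 = 13417
Giving 5581 / 7052 / 4555 / 13417.
Period 2:
Births: 7052 * 0.549 = 3872, 4555 * 0.254 = 1157 → total 5029
Group 2: 5581 * 0.953 = 5319
Group 3: 7052 * 0.949 = 6692
Group 4: 4555 * 0.935 + 13417 * 0.598 = 4259 + 8023 = 12282
Giving 5029 / 5319 / 6692 / 12282.
Period 3:
Births: 5319 * 0.549 = 2920, 6692 * 0.254 = 1700 → total 4620
Group 2: 5029 * 0.953 = 4793
Group 3: 5319 * 0.949 = 5048
Group 4: 6692 * 0.935 + 12282 * 0.598 = 6257 + 7345 = 13602
Giving 4620 / 4793 / 5048 / 13602.
Scenario A total after 3 periods: 28063
Scenario B projection —
Period 1:
Births: 4800 * 0.649 = 3115, 11600 * 0.254 = 2946 → total 6061
Group 2: 7400 * 0.953 = 7052
Group 3: 4800 * 0.949 = 4555
Group 4: 11600 * 0.935 + 4300 * 0.598 = 10846 + 2571 = 13417
Giving 6061 / 7052 / 4555 / 13417.
Period 2:
Births: 7052 * 0.649 = 4577, 4555 * 0.254 = 1157 → total 5734
Group 2: 6061 * 0.953 = 5776
Group 3: 7052 * 0.949 = 6692
Group 4: 4555 * 0.935 + 13417 * 0.598 = 4259 + 8023 = 12282
Giving 5734 / 5776 / 6692 / 12282.
Period 3:
Births: 5776 * 0.649 = 3749, 6692 * 0.254 = 1700 → total 5449
Group 2: 5734 * 0.953 = 5465
Group 3: 5776 * 0.949 = 5481
Group 4: 6692 * 0.935 + 12282 * 0.598 = 6257 + 7345 = 13602
Giving 5449 / 5465 / 5481 / 13602.
Scenario B total after 3 periods: 29997
Difference B − A = 29997 − 28063 = 1934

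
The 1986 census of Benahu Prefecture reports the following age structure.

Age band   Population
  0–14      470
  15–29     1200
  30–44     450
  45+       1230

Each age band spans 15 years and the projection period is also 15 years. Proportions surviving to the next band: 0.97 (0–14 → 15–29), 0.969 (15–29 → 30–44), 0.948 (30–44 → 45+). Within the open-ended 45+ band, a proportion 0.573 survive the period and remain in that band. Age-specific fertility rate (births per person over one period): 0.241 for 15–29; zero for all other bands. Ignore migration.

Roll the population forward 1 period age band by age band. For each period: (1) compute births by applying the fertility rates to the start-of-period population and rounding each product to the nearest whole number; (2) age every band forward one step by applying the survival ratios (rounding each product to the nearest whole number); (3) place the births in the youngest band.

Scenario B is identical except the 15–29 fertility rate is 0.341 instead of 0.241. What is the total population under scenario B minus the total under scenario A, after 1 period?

Let band 1 be 0–14 through band 4 = 45+.
[period 1]
Births: 1200 × 0.241 = 289
Band 2: 470 × 0.97 = 456
Band 3: 1200 × 0.969 = 1163
Band 4: 450 × 0.948 + 1230 × 0.573 = 427 + 705 = 1132
Giving 289 / 456 / 1163 / 1132.
Scenario A total after 1 period: 3040
Scenario B projection —
[period 1]
Births: 1200 × 0.341 = 409
Band 2: 470 × 0.97 = 456
Band 3: 1200 × 0.969 = 1163
Band 4: 450 × 0.948 + 1230 × 0.573 = 427 + 705 = 1132
Giving 409 / 456 / 1163 / 1132.
Scenario B total after 1 period: 3160
Difference B − A = 3160 − 3040 = 120

120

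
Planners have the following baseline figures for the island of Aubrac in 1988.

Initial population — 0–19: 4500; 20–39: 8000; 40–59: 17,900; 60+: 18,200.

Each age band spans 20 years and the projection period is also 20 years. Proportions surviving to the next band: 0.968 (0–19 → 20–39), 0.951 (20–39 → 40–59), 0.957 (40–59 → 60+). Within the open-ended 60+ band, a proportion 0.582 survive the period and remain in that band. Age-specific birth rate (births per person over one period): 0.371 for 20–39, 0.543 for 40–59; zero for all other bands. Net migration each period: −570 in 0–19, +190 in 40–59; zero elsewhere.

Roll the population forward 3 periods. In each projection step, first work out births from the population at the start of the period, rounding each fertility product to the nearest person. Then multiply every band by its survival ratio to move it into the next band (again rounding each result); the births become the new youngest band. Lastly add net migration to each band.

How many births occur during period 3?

6705

Let band 1 be 0–19 through band 4 = 60+.
Period 1.
Births: 8000 * 0.371 = 2968, 17900 * 0.543 = 9720 → total 12688
Band 2: 4500 * 0.968 = 4356
Band 3: 8000 * 0.951 = 7608
Band 4: 17900 * 0.957 + 18200 * 0.582 = 17130 + 10592 = 27722
Net migration: Band 1 − 570 → 12118; Band 3 + 190 → 7798
Giving 12118 / 4356 / 7798 / 27722.
Period 2.
Births: 4356 * 0.371 = 1616, 7798 * 0.543 = 4234 → total 5850
Band 2: 12118 * 0.968 = 11730
Band 3: 4356 * 0.951 = 4143
Band 4: 7798 * 0.957 + 27722 * 0.582 = 7463 + 16134 = 23597
Net migration: Band 1 − 570 → 5280; Band 3 + 190 → 4333
Giving 5280 / 11730 / 4333 / 23597.
Period 3.
Births: 11730 * 0.371 = 4352, 4333 * 0.543 = 2353 → total 6705
Band 2: 5280 * 0.968 = 5111
Band 3: 11730 * 0.951 = 11155
Band 4: 4333 * 0.957 + 23597 * 0.582 = 4147 + 13733 = 17880
Net migration: Band 1 − 570 → 6135; Band 3 + 190 → 11345
Giving 6135 / 5111 / 11345 / 17880.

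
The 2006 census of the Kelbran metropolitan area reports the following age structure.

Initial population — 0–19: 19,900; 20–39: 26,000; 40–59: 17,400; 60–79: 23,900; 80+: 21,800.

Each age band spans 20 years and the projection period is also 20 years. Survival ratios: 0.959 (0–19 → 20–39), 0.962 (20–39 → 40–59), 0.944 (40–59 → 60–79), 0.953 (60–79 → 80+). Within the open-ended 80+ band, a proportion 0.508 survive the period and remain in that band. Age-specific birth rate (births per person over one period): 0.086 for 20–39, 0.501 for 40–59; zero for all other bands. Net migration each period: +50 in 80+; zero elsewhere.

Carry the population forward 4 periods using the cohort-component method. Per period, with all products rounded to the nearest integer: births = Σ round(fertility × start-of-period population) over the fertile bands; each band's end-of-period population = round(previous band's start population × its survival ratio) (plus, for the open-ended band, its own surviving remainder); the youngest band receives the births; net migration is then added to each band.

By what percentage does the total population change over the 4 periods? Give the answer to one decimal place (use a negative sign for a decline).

(Bands numbered youngest = 1 to oldest = 5.)
Period 1.
Births: 26000 × 0.086 = 2236 ; 17400 × 0.501 = 8717 ⇒ total 10953
Band 2: 19900 × 0.959 = 19084
Band 3: 26000 × 0.962 = 25012
Band 4: 17400 × 0.944 = 16426
Band 5: 23900 × 0.953 + 21800 × 0.508 = 22777 + 11074 = 33851
Net migration: Band 5 + 50 → 33901
Giving 10953 / 19084 / 25012 / 16426 / 33901.
Period 2.
Births: 19084 × 0.086 = 1641 ; 25012 × 0.501 = 12531 ⇒ total 14172
Band 2: 10953 × 0.959 = 10504
Band 3: 19084 × 0.962 = 18359
Band 4: 25012 × 0.944 = 23611
Band 5: 16426 × 0.953 + 33901 × 0.508 = 15654 + 17222 = 32876
Net migration: Band 5 + 50 → 32926
Giving 14172 / 10504 / 18359 / 23611 / 32926.
Period 3.
Births: 10504 × 0.086 = 903 ; 18359 × 0.501 = 9198 ⇒ total 10101
Band 2: 14172 × 0.959 = 13591
Band 3: 10504 × 0.962 = 10105
Band 4: 18359 × 0.944 = 17331
Band 5: 23611 × 0.953 + 32926 × 0.508 = 22501 + 16726 = 39227
Net migration: Band 5 + 50 → 39277
Giving 10101 / 13591 / 10105 / 17331 / 39277.
Period 4.
Births: 13591 × 0.086 = 1169 ; 10105 × 0.501 = 5063 ⇒ total 6232
Band 2: 10101 × 0.959 = 9687
Band 3: 13591 × 0.962 = 13075
Band 4: 10105 × 0.944 = 9539
Band 5: 17331 × 0.953 + 39277 × 0.508 = 16516 + 19953 = 36469
Net migration: Band 5 + 50 → 36519
Giving 6232 / 9687 / 13075 / 9539 / 36519.
Total: 109000 → 75052; change = -33948; percentage change = -31.1%

-31.1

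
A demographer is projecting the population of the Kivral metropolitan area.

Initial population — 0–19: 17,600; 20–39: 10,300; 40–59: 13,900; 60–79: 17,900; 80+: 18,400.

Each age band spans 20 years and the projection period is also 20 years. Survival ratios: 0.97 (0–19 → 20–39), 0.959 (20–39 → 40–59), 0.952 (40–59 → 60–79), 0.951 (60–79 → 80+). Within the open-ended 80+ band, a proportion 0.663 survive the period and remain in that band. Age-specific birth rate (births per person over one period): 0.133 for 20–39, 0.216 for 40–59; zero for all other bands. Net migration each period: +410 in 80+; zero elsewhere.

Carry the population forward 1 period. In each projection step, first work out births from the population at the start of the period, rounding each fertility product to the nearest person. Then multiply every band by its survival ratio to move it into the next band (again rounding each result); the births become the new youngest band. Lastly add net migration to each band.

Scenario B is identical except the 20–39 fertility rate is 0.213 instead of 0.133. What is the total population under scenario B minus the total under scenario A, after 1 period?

824

Period 1:
Births: 10300 * 0.133 = 1370, 13900 * 0.216 = 3002 ⇒ total 4372
20–39: 17600 * 0.97 = 17072
40–59: 10300 * 0.959 = 9878
60–79: 13900 * 0.952 = 13233
80+: 17900 * 0.951 + 18400 * 0.663 = 17023 + 12199 = 29222
Net migration: 80+ + 410 → 29632
→ [4372, 17072, 9878, 13233, 29632]
Scenario A total after 1 period: 74187
Scenario B projection —
Period 1:
Births: 10300 * 0.213 = 2194, 13900 * 0.216 = 3002 ⇒ total 5196
20–39: 17600 * 0.97 = 17072
40–59: 10300 * 0.959 = 9878
60–79: 13900 * 0.952 = 13233
80+: 17900 * 0.951 + 18400 * 0.663 = 17023 + 12199 = 29222
Net migration: 80+ + 410 → 29632
→ [5196, 17072, 9878, 13233, 29632]
Scenario B total after 1 period: 75011
Difference B − A = 75011 − 74187 = 824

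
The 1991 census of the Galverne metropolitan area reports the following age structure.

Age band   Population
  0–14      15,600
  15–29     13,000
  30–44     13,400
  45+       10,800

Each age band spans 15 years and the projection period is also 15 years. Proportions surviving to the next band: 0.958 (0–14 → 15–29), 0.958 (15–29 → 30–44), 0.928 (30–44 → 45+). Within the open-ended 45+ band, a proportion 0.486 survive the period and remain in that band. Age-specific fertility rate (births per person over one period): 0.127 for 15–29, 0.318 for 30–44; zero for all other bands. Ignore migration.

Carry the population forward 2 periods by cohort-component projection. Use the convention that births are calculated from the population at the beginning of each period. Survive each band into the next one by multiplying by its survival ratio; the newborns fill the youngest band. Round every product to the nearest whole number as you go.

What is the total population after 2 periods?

45990

Numbering the groups 1..4 from youngest to oldest:
After projecting period 1:
Births: 13000 * 0.127 = 1651  |  13400 * 0.318 = 4261 ⇒ total 5912
Group 2: 15600 * 0.958 = 14945
Group 3: 13000 * 0.958 = 12454
Group 4: 13400 * 0.928 + 10800 * 0.486 = 12435 + 5249 = 17684
→ [5912, 14945, 12454, 17684]
After projecting period 2:
Births: 14945 * 0.127 = 1898  |  12454 * 0.318 = 3960 ⇒ total 5858
Group 2: 5912 * 0.958 = 5664
Group 3: 14945 * 0.958 = 14317
Group 4: 12454 * 0.928 + 17684 * 0.486 = 11557 + 8594 = 20151
→ [5858, 5664, 14317, 20151]
Total after period 2: 5858 + 5664 + 14317 + 20151 = 45990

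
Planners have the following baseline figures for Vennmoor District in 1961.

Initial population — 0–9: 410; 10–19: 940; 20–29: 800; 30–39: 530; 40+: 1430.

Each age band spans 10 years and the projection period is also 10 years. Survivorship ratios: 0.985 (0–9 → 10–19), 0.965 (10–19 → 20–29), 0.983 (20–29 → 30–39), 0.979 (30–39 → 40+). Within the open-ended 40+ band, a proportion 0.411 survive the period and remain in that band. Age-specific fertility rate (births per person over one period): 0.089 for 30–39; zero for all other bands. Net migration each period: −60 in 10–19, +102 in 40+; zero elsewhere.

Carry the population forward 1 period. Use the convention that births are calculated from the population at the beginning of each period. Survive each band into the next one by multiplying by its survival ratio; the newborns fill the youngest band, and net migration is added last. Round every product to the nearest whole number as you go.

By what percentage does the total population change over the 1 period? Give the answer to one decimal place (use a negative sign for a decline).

-19.9

(Bands numbered youngest = 1 to oldest = 5.)
[period 1]
Births: 530 × 0.089 = 47
Band 2: 410 × 0.985 = 404
Band 3: 940 × 0.965 = 907
Band 4: 800 × 0.983 = 786
Band 5: 530 × 0.979 + 1430 × 0.411 = 519 + 588 = 1107
Net migration: Band 2 − 60 → 344; Band 5 + 102 → 1209
Giving 47 / 344 / 907 / 786 / 1209.
Total: 4110 → 3293; change = -817; percentage change = -19.9%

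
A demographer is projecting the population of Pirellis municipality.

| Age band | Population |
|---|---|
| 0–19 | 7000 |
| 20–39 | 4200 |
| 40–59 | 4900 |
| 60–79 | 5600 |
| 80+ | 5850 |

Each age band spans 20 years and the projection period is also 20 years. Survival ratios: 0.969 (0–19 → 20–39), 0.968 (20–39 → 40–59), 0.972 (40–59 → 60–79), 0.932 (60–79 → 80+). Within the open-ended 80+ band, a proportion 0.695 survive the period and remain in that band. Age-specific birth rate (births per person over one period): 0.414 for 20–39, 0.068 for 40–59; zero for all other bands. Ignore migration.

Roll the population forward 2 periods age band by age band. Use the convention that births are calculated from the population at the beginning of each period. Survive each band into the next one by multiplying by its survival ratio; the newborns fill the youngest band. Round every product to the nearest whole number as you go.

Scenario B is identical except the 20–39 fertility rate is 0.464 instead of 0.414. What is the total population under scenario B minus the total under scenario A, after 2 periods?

[period 1]
Births: 4200 × 0.414 = 1739  |  4900 × 0.068 = 333 → total 2072
20–39: 7000 × 0.969 = 6783
40–59: 4200 × 0.968 = 4066
60–79: 4900 × 0.972 = 4763
80+: 5600 × 0.932 + 5850 × 0.695 = 5219 + 4066 = 9285
End of period: [2072, 6783, 4066, 4763, 9285]
[period 2]
Births: 6783 × 0.414 = 2808  |  4066 × 0.068 = 276 → total 3084
20–39: 2072 × 0.969 = 2008
40–59: 6783 × 0.968 = 6566
60–79: 4066 × 0.972 = 3952
80+: 4763 × 0.932 + 9285 × 0.695 = 4439 + 6453 = 10892
End of period: [3084, 2008, 6566, 3952, 10892]
Scenario A total after 2 periods: 26502
Scenario B projection —
[period 1]
Births: 4200 × 0.464 = 1949  |  4900 × 0.068 = 333 → total 2282
20–39: 7000 × 0.969 = 6783
40–59: 4200 × 0.968 = 4066
60–79: 4900 × 0.972 = 4763
80+: 5600 × 0.932 + 5850 × 0.695 = 5219 + 4066 = 9285
End of period: [2282, 6783, 4066, 4763, 9285]
[period 2]
Births: 6783 × 0.464 = 3147  |  4066 × 0.068 = 276 → total 3423
20–39: 2282 × 0.969 = 2211
40–59: 6783 × 0.968 = 6566
60–79: 4066 × 0.972 = 3952
80+: 4763 × 0.932 + 9285 × 0.695 = 4439 + 6453 = 10892
End of period: [3423, 2211, 6566, 3952, 10892]
Scenario B total after 2 periods: 27044
Difference B − A = 27044 − 26502 = 542

542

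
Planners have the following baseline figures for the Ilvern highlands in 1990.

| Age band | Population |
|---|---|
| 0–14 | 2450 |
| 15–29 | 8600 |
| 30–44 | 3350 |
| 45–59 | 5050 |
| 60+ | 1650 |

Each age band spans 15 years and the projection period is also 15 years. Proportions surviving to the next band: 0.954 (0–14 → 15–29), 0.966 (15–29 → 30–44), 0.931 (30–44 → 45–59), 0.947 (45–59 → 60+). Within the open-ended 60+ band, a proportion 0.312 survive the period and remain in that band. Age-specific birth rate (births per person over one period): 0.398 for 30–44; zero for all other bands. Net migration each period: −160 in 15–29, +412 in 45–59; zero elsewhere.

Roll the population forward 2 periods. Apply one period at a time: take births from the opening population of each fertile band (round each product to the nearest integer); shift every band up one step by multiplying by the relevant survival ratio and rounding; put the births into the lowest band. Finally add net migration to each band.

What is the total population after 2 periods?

19666

Numbering the groups 1..5 from youngest to oldest:
After projecting period 1:
Births: 3350 × 0.398 = 1333
Group 2: 2450 × 0.954 = 2337
Group 3: 8600 × 0.966 = 8308
Group 4: 3350 × 0.931 = 3119
Group 5: 5050 × 0.947 + 1650 × 0.312 = 4782 + 515 = 5297
Net migration: Group 2 − 160 → 2177; Group 4 + 412 → 3531
End of period: [1333, 2177, 8308, 3531, 5297]
After projecting period 2:
Births: 8308 × 0.398 = 3307
Group 2: 1333 × 0.954 = 1272
Group 3: 2177 × 0.966 = 2103
Group 4: 8308 × 0.931 = 7735
Group 5: 3531 × 0.947 + 5297 × 0.312 = 3344 + 1653 = 4997
Net migration: Group 2 − 160 → 1112; Group 4 + 412 → 8147
End of period: [3307, 1112, 2103, 8147, 4997]
Total after period 2: 3307 + 1112 + 2103 + 8147 + 4997 = 19666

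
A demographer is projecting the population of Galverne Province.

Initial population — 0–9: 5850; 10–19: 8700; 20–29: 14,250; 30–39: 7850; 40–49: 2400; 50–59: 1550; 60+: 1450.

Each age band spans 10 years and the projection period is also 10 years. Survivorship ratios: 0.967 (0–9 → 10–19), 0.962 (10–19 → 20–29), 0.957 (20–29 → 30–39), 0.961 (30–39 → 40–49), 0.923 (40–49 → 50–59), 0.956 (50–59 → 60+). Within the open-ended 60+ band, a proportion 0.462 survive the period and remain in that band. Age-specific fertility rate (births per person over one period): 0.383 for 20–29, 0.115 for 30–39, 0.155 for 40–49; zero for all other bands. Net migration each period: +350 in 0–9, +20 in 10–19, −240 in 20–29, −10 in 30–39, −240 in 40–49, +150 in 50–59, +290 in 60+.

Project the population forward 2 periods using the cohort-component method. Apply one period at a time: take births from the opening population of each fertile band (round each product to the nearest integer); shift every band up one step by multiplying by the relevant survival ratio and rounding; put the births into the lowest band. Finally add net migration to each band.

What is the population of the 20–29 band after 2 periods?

Period 1.
Births: 14250 × 0.383 = 5458 ; 7850 × 0.115 = 903 ; 2400 × 0.155 = 372 → total 6733
10–19: 5850 × 0.967 = 5657
20–29: 8700 × 0.962 = 8369
30–39: 14250 × 0.957 = 13637
40–49: 7850 × 0.961 = 7544
50–59: 2400 × 0.923 = 2215
60+: 1550 × 0.956 + 1450 × 0.462 = 1482 + 670 = 2152
Net migration: 0–9 + 350 → 7083; 10–19 + 20 → 5677; 20–29 − 240 → 8129; 30–39 − 10 → 13627; 40–49 − 240 → 7304; 50–59 + 150 → 2365; 60+ + 290 → 2442
→ [7083, 5677, 8129, 13627, 7304, 2365, 2442]
Period 2.
Births: 8129 × 0.383 = 3113 ; 13627 × 0.115 = 1567 ; 7304 × 0.155 = 1132 → total 5812
10–19: 7083 × 0.967 = 6849
20–29: 5677 × 0.962 = 5461
30–39: 8129 × 0.957 = 7779
40–49: 13627 × 0.961 = 13096
50–59: 7304 × 0.923 = 6742
60+: 2365 × 0.956 + 2442 × 0.462 = 2261 + 1128 = 3389
Net migration: 0–9 + 350 → 6162; 10–19 + 20 → 6869; 20–29 − 240 → 5221; 30–39 − 10 → 7769; 40–49 − 240 → 12856; 50–59 + 150 → 6892; 60+ + 290 → 3679
→ [6162, 6869, 5221, 7769, 12856, 6892, 3679]

5221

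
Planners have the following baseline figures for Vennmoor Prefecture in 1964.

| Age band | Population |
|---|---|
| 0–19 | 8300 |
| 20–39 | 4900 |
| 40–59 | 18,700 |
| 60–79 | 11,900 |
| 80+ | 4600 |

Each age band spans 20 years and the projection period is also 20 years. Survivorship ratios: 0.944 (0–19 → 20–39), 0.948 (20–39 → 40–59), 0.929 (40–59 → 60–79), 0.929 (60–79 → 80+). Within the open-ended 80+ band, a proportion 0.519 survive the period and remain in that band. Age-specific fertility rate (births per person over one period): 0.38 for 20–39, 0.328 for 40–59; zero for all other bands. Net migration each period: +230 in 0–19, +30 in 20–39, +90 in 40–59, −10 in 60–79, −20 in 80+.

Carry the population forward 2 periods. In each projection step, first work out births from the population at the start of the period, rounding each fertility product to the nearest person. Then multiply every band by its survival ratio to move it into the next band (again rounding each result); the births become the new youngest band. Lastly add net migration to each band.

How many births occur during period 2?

4542

Call the bands 1 to 5, youngest first.
After projecting period 1:
Births: 4900 × 0.38 = 1862 ; 18700 × 0.328 = 6134 → total 7996
Band 2: 8300 × 0.944 = 7835
Band 3: 4900 × 0.948 = 4645
Band 4: 18700 × 0.929 = 17372
Band 5: 11900 × 0.929 + 4600 × 0.519 = 11055 + 2387 = 13442
Net migration: Band 1 + 230 → 8226; Band 2 + 30 → 7865; Band 3 + 90 → 4735; Band 4 − 10 → 17362; Band 5 − 20 → 13422
→ [8226, 7865, 4735, 17362, 13422]
After projecting period 2:
Births: 7865 × 0.38 = 2989 ; 4735 × 0.328 = 1553 → total 4542
Band 2: 8226 × 0.944 = 7765
Band 3: 7865 × 0.948 = 7456
Band 4: 4735 × 0.929 = 4399
Band 5: 17362 × 0.929 + 13422 × 0.519 = 16129 + 6966 = 23095
Net migration: Band 1 + 230 → 4772; Band 2 + 30 → 7795; Band 3 + 90 → 7546; Band 4 − 10 → 4389; Band 5 − 20 → 23075
→ [4772, 7795, 7546, 4389, 23075]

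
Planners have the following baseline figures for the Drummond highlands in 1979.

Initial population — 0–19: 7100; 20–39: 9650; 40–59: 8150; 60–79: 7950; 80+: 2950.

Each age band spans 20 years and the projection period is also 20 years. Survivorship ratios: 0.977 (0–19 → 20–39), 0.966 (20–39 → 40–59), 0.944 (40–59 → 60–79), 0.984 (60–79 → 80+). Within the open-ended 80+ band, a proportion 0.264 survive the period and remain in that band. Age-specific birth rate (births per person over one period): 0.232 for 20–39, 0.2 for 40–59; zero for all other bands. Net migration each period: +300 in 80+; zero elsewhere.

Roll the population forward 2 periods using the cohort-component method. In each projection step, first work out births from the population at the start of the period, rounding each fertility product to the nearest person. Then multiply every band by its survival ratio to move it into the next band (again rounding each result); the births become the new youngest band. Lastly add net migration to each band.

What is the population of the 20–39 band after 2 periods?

(Groups numbered youngest = 1 to oldest = 5.)
After projecting period 1:
Births: 9650 * 0.232 = 2239, 8150 * 0.2 = 1630 ⇒ total 3869
Group 2: 7100 * 0.977 = 6937
Group 3: 9650 * 0.966 = 9322
Group 4: 8150 * 0.944 = 7694
Group 5: 7950 * 0.984 + 2950 * 0.264 = 7823 + 779 = 8602
Net migration: Group 5 + 300 → 8902
Giving 3869 / 6937 / 9322 / 7694 / 8902.
After projecting period 2:
Births: 6937 * 0.232 = 1609, 9322 * 0.2 = 1864 ⇒ total 3473
Group 2: 3869 * 0.977 = 3780
Group 3: 6937 * 0.966 = 6701
Group 4: 9322 * 0.944 = 8800
Group 5: 7694 * 0.984 + 8902 * 0.264 = 7571 + 2350 = 9921
Net migration: Group 5 + 300 → 10221
Giving 3473 / 3780 / 6701 / 8800 / 10221.

3780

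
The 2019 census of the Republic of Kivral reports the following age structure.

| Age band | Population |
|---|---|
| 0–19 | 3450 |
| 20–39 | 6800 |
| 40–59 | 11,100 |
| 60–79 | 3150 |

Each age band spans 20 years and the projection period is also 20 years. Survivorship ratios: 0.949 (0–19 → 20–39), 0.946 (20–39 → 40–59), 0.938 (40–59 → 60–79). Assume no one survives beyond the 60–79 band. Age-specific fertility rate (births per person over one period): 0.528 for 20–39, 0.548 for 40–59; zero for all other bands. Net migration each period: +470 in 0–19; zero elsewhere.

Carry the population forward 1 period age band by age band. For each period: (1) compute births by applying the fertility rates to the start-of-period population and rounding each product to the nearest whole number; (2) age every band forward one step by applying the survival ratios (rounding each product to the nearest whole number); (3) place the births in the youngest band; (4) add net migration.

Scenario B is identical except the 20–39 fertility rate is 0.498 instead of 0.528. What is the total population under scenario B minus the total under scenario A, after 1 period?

-204

— Period 1 —
Births: 6800 × 0.528 = 3590 ; 11100 × 0.548 = 6083 → 9673
20–39: 3450 × 0.949 = 3274
40–59: 6800 × 0.946 = 6433
60–79: 11100 × 0.938 = 10412
Net migration: 0–19 + 470 → 10143
→ [10143, 3274, 6433, 10412]
Scenario A total after 1 period: 30262
Scenario B projection —
— Period 1 —
Births: 6800 × 0.498 = 3386 ; 11100 × 0.548 = 6083 → 9469
20–39: 3450 × 0.949 = 3274
40–59: 6800 × 0.946 = 6433
60–79: 11100 × 0.938 = 10412
Net migration: 0–19 + 470 → 9939
→ [9939, 3274, 6433, 10412]
Scenario B total after 1 period: 30058
Difference B − A = 30058 − 30262 = -204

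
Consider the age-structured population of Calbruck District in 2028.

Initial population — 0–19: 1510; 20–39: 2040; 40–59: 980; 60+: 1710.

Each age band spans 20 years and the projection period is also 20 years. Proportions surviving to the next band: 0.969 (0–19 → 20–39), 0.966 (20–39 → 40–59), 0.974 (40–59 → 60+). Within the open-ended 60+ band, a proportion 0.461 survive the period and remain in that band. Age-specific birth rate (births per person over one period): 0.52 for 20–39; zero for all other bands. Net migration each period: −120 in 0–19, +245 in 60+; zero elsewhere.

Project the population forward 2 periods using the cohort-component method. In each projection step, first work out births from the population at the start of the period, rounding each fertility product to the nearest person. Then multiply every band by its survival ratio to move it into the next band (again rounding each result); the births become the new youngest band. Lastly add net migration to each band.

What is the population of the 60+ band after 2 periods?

(Groups numbered youngest = 1 to oldest = 4.)
After projecting period 1:
Births: 2040 * 0.52 = 1061
Group 2: 1510 * 0.969 = 1463
Group 3: 2040 * 0.966 = 1971
Group 4: 980 * 0.974 + 1710 * 0.461 = 955 + 788 = 1743
Net migration: Group 1 − 120 → 941; Group 4 + 245 → 1988
End of period: [941, 1463, 1971, 1988]
After projecting period 2:
Births: 1463 * 0.52 = 761
Group 2: 941 * 0.969 = 912
Group 3: 1463 * 0.966 = 1413
Group 4: 1971 * 0.974 + 1988 * 0.461 = 1920 + 916 = 2836
Net migration: Group 1 − 120 → 641; Group 4 + 245 → 3081
End of period: [641, 912, 1413, 3081]

3081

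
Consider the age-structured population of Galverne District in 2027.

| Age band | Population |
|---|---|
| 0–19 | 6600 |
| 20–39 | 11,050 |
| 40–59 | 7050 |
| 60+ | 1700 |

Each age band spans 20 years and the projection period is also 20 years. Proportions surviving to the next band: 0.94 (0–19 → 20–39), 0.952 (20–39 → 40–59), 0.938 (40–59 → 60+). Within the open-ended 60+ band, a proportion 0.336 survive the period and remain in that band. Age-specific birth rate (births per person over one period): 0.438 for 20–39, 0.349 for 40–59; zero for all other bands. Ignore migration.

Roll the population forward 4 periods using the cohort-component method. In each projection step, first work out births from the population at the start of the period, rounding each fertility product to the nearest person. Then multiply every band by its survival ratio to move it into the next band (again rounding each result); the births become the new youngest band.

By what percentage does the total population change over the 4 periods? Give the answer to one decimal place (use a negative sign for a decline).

-6.2

Call the groups 1 to 4, youngest first.
[period 1]
Births: 11050 × 0.438 = 4840 ; 7050 × 0.349 = 2460 → total 7300
Group 2: 6600 × 0.94 = 6204
Group 3: 11050 × 0.952 = 10520
Group 4: 7050 × 0.938 + 1700 × 0.336 = 6613 + 571 = 7184
→ [7300, 6204, 10520, 7184]
[period 2]
Births: 6204 × 0.438 = 2717 ; 10520 × 0.349 = 3671 → total 6388
Group 2: 7300 × 0.94 = 6862
Group 3: 6204 × 0.952 = 5906
Group 4: 10520 × 0.938 + 7184 × 0.336 = 9868 + 2414 = 12282
→ [6388, 6862, 5906, 12282]
[period 3]
Births: 6862 × 0.438 = 3006 ; 5906 × 0.349 = 2061 → total 5067
Group 2: 6388 × 0.94 = 6005
Group 3: 6862 × 0.952 = 6533
Group 4: 5906 × 0.938 + 12282 × 0.336 = 5540 + 4127 = 9667
→ [5067, 6005, 6533, 9667]
[period 4]
Births: 6005 × 0.438 = 2630 ; 6533 × 0.349 = 2280 → total 4910
Group 2: 5067 × 0.94 = 4763
Group 3: 6005 × 0.952 = 5717
Group 4: 6533 × 0.938 + 9667 × 0.336 = 6128 + 3248 = 9376
→ [4910, 4763, 5717, 9376]
Total: 26400 → 24766; change = -1634; percentage change = -6.2%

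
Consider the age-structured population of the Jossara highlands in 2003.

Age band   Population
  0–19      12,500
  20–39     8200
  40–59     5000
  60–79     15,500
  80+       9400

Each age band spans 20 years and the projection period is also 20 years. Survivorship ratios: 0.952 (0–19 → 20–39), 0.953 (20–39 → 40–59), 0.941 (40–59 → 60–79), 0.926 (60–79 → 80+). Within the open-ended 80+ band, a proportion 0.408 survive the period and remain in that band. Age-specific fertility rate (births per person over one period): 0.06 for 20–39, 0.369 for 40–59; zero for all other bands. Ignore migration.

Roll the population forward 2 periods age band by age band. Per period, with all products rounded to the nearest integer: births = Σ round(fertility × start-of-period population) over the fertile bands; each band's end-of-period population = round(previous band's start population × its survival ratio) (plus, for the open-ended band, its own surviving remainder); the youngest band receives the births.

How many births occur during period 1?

[period 1]
Births: 8200 × 0.06 = 492 ; 5000 × 0.369 = 1845 → 2337
20–39: 12500 × 0.952 = 11900
40–59: 8200 × 0.953 = 7815
60–79: 5000 × 0.941 = 4705
80+: 15500 × 0.926 + 9400 × 0.408 = 14353 + 3835 = 18188
End of period: [2337, 11900, 7815, 4705, 18188]

2337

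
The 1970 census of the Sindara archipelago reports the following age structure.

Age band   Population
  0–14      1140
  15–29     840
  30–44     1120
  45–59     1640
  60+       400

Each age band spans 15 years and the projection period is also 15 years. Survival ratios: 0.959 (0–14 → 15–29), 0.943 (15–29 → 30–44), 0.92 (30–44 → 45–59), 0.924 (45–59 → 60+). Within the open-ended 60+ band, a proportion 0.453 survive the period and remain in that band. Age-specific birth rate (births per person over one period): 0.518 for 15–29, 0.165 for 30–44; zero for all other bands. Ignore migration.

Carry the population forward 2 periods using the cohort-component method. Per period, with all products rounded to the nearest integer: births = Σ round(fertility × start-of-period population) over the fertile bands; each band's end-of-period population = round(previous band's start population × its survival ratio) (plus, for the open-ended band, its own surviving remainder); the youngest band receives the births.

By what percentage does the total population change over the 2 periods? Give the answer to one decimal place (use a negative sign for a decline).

(Groups numbered youngest = 1 to oldest = 5.)
Period 1.
Births: 840 × 0.518 = 435 ; 1120 × 0.165 = 185 → total 620
Group 2: 1140 × 0.959 = 1093
Group 3: 840 × 0.943 = 792
Group 4: 1120 × 0.92 = 1030
Group 5: 1640 × 0.924 + 400 × 0.453 = 1515 + 181 = 1696
End of period: [620, 1093, 792, 1030, 1696]
Period 2.
Births: 1093 × 0.518 = 566 ; 792 × 0.165 = 131 → total 697
Group 2: 620 × 0.959 = 595
Group 3: 1093 × 0.943 = 1031
Group 4: 792 × 0.92 = 729
Group 5: 1030 × 0.924 + 1696 × 0.453 = 952 + 768 = 1720
End of period: [697, 595, 1031, 729, 1720]
Total: 5140 → 4772; change = -368; percentage change = -7.2%

-7.2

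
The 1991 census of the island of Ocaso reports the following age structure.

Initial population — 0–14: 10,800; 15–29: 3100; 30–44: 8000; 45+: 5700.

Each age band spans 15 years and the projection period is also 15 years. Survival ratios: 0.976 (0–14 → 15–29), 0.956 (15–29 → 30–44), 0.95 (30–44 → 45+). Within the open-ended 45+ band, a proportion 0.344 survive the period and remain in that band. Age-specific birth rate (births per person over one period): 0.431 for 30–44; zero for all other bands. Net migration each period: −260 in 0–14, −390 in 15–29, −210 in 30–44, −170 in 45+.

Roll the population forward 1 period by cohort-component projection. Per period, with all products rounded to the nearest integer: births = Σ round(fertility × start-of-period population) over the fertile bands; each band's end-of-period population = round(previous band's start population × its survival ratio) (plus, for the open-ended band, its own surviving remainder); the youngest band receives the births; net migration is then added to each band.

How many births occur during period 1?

Numbering the bands 1..4 from youngest to oldest:
After projecting period 1:
Births: 8000 × 0.431 = 3448
Band 2: 10800 × 0.976 = 10541
Band 3: 3100 × 0.956 = 2964
Band 4: 8000 × 0.95 + 5700 × 0.344 = 7600 + 1961 = 9561
Net migration: Band 1 − 260 → 3188; Band 2 − 390 → 10151; Band 3 − 210 → 2754; Band 4 − 170 → 9391
Giving 3188 / 10151 / 2754 / 9391.

3448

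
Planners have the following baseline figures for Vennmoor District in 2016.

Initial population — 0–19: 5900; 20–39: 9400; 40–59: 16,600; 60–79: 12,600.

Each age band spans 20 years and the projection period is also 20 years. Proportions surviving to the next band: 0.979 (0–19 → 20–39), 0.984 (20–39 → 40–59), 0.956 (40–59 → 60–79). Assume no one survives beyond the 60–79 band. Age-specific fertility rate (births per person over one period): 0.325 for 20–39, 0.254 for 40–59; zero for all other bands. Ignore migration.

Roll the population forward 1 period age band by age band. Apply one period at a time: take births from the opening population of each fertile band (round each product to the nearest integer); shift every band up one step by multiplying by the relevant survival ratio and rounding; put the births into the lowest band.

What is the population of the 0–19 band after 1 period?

— Period 1 —
Births: 9400 × 0.325 = 3055, 16600 × 0.254 = 4216 → total 7271
20–39: 5900 × 0.979 = 5776
40–59: 9400 × 0.984 = 9250
60–79: 16600 × 0.956 = 15870
Giving 7271 / 5776 / 9250 / 15870.

7271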